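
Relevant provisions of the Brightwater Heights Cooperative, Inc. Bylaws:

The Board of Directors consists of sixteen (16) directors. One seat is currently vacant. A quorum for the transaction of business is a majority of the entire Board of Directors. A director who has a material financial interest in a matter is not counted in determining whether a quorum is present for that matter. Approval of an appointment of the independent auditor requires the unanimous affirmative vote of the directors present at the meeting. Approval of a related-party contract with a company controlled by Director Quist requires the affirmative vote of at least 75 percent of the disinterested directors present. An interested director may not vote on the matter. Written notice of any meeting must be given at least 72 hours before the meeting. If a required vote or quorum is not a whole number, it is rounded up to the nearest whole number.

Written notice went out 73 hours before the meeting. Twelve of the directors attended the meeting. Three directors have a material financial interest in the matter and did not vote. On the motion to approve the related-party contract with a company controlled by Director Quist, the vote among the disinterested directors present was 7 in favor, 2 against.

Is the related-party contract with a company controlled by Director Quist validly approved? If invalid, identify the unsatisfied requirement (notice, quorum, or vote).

Valid — all requirements satisfied.

Notice: 73 hours given; 72 required (73 ≥ 72). Satisfied.
Quorum: 12 present, but the 3 interested directors do not count, leaving 9. Quorum is 9. Satisfied.
Vote: the related-party contract with a company controlled by Director Quist requires three-fourths of the disinterested directors present (12 − 3 = 9). 3/4 of 9 = 6.75, rounded up to 7, so 7 affirmative votes are needed; 7 voted in favor. Satisfied.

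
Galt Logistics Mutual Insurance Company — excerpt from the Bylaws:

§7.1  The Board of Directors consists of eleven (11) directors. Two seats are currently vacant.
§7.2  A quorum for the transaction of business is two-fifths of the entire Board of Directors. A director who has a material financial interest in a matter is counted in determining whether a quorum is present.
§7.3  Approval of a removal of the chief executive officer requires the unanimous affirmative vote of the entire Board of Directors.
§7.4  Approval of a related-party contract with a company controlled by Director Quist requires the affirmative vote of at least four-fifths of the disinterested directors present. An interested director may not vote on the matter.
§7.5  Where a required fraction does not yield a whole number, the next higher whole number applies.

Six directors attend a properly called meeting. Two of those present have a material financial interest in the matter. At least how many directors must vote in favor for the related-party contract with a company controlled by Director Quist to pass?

4

The related-party contract with a company controlled by Director Quist requires four-fifths of the disinterested directors present (6 − 2 = 4).
4/5 of 4 = 3.20, rounded up to 4.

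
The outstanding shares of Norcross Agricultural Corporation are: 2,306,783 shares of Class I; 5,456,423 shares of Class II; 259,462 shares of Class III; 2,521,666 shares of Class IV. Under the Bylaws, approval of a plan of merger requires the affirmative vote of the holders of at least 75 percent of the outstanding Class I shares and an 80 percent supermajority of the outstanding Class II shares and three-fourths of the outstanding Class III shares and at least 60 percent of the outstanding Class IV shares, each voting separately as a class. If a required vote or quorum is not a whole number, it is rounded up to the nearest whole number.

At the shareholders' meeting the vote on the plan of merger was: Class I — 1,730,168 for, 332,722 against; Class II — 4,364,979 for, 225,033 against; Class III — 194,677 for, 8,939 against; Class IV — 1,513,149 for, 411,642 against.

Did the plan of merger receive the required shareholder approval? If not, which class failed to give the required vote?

Not approved — the Class II shares did not give the required vote.

Class I: 3/4 of 2306783 = 1730087.25, rounded up to 1730088; 1,730,088 required, 1,730,168 in favor — approved.
Class II: 4/5 of 5456423 = 4365138.40, rounded up to 4365139; 4,365,139 required, 4,364,979 in favor — not approved.
Class III: 3/4 of 259462 = 194596.50, rounded up to 194597; 194,597 required, 194,677 in favor — approved.
Class IV: 3/5 of 2521666 = 1512999.60, rounded up to 1513000; 1,513,000 required, 1,513,149 in favor — approved.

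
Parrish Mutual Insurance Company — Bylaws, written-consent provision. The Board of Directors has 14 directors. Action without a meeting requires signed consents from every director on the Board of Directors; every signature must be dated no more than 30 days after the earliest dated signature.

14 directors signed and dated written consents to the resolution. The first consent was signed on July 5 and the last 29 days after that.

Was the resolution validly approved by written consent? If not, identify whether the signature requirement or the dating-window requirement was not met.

Effective — both the signature and dating-window requirements are satisfied.

Signatures required: all of 14 — unanimous means all 14, so 14 needed; 14 signed. Sufficient.
Dating window: the latest signature is 29 days after the earliest; the limit is 30 days. Within the window.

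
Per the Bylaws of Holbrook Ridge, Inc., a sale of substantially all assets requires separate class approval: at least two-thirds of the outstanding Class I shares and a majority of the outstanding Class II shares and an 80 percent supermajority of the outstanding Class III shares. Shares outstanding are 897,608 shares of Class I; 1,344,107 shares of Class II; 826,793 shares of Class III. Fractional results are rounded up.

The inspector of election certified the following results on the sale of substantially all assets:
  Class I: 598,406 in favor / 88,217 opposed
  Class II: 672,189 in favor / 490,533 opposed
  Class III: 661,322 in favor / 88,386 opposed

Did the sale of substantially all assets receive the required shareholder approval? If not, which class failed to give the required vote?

Not approved — the Class III shares did not give the required vote.

Class I: 2/3 of 897608 = 598405.33, rounded up to 598406; 598,406 required, 598,406 in favor — approved.
Class II: a majority of 1344107 is 672054; 672,054 required, 672,189 in favor — approved.
Class III: 4/5 of 826793 = 661434.40, rounded up to 661435; 661,435 required, 661,322 in favor — not approved.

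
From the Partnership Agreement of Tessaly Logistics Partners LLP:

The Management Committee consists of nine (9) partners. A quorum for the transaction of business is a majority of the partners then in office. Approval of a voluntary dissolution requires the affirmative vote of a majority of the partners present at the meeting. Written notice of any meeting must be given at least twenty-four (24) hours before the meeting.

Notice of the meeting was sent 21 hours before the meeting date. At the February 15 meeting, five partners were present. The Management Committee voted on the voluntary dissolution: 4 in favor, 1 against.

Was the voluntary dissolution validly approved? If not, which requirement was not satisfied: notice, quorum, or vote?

Invalid — notice requirement not satisfied.

Notice: 21 hours given; 24 required (21 < 24). Not satisfied.
Quorum: 5 present; quorum is 5. Satisfied.
Vote: the voluntary dissolution requires a majority of the partners present (5). A majority of 5 is 3, so 3 affirmative votes are needed; 4 voted in favor. Satisfied.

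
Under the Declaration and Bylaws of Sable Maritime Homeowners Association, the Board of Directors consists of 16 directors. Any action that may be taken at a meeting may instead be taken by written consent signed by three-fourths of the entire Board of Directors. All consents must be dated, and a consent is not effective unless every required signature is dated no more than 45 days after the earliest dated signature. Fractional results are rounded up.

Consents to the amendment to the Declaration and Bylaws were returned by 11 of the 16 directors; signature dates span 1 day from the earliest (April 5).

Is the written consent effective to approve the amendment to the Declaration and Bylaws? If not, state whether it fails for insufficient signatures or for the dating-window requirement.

Signatures required: three-fourths of 16 — 3/4 of 16 = 12, so 12 needed; 11 signed. Insufficient.
Dating window: the latest signature is 1 day after the earliest; the limit is 45 days. Within the window.

Not effective — insufficient signatures.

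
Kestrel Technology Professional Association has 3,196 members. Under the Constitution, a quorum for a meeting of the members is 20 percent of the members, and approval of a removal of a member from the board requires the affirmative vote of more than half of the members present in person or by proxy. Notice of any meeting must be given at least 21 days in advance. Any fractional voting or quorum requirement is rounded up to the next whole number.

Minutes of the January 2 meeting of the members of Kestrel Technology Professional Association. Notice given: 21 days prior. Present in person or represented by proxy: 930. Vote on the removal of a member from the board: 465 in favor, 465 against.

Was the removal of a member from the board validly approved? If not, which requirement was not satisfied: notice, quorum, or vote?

Notice: 21 days given; 21 required. Satisfied.
Quorum: 20% of 3,196 = 639.20, rounded up to 640; 930 present. Satisfied.
Vote: requires a majority of those present (930); a majority of 930 is 466, so 466 needed; 465 in favor. Not satisfied.

Invalid — vote requirement not satisfied.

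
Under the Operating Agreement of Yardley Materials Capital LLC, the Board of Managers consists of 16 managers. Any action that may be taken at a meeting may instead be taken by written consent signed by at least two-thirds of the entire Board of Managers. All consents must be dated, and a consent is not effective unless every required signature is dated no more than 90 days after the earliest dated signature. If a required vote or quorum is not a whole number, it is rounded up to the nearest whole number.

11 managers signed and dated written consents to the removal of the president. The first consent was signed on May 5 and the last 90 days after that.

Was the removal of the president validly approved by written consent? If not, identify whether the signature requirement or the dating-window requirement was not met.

Signatures required: at least two-thirds of 16 — 2/3 of 16 = 10.67, rounded up to 11, so 11 needed; 11 signed. Sufficient.
Dating window: the latest signature is 90 days after the earliest; the limit is 90 days. Within the window.

Effective — both the signature and dating-window requirements are satisfied.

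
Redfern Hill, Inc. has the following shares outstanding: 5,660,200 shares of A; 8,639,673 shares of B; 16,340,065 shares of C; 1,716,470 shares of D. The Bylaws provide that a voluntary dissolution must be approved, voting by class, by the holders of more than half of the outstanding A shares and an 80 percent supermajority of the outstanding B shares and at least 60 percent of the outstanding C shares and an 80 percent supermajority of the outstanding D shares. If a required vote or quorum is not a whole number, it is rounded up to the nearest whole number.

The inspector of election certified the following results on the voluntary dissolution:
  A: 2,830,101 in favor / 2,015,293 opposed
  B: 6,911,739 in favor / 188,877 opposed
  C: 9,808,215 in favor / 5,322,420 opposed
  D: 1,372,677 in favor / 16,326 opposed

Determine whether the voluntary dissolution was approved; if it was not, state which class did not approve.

Not approved — the D shares did not give the required vote.

A: a majority of 5660200 is 2830101; 2,830,101 required, 2,830,101 in favor — approved.
B: 4/5 of 8639673 = 6911738.40, rounded up to 6911739; 6,911,739 required, 6,911,739 in favor — approved.
C: 3/5 of 16340065 = 9804039; 9,804,039 required, 9,808,215 in favor — approved.
D: 4/5 of 1716470 = 1373176; 1,373,176 required, 1,372,677 in favor — not approved.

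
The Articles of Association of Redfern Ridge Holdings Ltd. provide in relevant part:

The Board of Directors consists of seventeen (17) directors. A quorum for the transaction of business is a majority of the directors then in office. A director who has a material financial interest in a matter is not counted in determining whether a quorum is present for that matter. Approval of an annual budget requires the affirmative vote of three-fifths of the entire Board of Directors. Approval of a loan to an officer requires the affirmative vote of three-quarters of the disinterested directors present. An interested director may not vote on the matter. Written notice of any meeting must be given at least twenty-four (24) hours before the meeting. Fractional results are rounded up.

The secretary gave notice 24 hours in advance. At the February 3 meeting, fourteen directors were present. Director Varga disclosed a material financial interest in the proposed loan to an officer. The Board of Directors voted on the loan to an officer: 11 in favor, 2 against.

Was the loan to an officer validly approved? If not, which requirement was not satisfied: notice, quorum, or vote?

Notice: 24 hours given; 24 required (24 ≥ 24). Satisfied.
Quorum: 14 present, but the 1 interested director does not count, leaving 13. Quorum is 9. Satisfied.
Vote: the loan to an officer requires three-fourths of the disinterested directors present (14 − 1 = 13). 3/4 of 13 = 9.75, rounded up to 10, so 10 affirmative votes are needed; 11 voted in favor. Satisfied.

Valid — all requirements satisfied.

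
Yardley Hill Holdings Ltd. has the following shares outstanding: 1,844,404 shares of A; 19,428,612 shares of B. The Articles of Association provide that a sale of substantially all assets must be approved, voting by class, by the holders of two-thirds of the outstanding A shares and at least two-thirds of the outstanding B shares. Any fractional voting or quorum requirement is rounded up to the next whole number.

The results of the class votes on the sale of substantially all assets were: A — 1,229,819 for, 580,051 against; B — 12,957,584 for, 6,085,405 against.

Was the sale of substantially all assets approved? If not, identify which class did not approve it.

Approved — every class gave the required vote.

A: 2/3 of 1844404 = 1229602.67, rounded up to 1229603; 1,229,603 required, 1,229,819 in favor — approved.
B: 2/3 of 19428612 = 12952408; 12,952,408 required, 12,957,584 in favor — approved.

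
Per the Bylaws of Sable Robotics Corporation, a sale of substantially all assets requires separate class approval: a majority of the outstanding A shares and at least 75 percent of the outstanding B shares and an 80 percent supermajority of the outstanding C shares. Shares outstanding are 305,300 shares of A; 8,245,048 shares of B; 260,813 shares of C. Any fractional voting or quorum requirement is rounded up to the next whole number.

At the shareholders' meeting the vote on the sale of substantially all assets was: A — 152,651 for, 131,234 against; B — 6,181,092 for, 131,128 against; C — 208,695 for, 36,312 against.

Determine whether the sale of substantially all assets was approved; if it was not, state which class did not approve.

Not approved — the B shares did not give the required vote.

A: a majority of 305300 is 152651; 152,651 required, 152,651 in favor — approved.
B: 3/4 of 8245048 = 6183786; 6,183,786 required, 6,181,092 in favor — not approved.
C: 4/5 of 260813 = 208650.40, rounded up to 208651; 208,651 required, 208,695 in favor — approved.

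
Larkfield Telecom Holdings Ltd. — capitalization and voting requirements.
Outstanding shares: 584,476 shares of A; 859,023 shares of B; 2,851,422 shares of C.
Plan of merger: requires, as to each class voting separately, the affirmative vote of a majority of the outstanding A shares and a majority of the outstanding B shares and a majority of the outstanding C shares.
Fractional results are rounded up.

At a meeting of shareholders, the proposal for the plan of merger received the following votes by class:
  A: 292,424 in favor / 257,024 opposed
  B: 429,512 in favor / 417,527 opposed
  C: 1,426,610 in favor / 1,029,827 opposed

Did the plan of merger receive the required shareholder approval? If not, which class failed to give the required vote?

Approved — every class gave the required vote.

A: a majority of 584476 is 292239; 292,239 required, 292,424 in favor — approved.
B: a majority of 859023 is 429512; 429,512 required, 429,512 in favor — approved.
C: a majority of 2851422 is 1425712; 1,425,712 required, 1,426,610 in favor — approved.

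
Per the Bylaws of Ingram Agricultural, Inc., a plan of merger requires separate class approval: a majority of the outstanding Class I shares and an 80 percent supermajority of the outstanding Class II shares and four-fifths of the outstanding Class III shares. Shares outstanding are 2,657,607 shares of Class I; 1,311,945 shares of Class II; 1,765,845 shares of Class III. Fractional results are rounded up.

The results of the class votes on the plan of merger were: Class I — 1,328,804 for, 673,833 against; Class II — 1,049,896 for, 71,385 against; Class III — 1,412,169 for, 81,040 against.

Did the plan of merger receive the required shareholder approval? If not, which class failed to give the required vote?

Not approved — the Class III shares did not give the required vote.

Class I: a majority of 2657607 is 1328804; 1,328,804 required, 1,328,804 in favor — approved.
Class II: 4/5 of 1311945 = 1049556; 1,049,556 required, 1,049,896 in favor — approved.
Class III: 4/5 of 1765845 = 1412676; 1,412,676 required, 1,412,169 in favor — not approved.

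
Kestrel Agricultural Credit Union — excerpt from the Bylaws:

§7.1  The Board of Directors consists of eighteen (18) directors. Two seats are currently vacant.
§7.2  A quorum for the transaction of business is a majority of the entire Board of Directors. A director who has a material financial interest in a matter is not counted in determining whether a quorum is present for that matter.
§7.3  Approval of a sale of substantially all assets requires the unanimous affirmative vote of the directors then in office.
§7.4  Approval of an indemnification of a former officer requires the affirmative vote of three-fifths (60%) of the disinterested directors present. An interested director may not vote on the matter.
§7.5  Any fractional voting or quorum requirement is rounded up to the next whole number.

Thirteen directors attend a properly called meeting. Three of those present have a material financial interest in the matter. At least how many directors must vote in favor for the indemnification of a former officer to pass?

6

The indemnification of a former officer requires three-fifths of the disinterested directors present (13 − 3 = 10).
3/5 of 10 = 6.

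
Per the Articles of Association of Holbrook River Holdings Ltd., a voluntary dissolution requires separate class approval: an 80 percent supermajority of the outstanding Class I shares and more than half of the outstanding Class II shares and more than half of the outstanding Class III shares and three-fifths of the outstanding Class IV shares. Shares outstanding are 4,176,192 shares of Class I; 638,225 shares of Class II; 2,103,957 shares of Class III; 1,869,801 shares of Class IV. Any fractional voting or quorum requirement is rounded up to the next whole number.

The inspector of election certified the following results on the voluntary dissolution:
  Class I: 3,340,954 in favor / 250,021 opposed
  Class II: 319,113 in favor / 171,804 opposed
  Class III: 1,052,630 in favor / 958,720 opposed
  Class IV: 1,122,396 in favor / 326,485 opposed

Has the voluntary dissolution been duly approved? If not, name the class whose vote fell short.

Approved — every class gave the required vote.

Class I: 4/5 of 4176192 = 3340953.60, rounded up to 3340954; 3,340,954 required, 3,340,954 in favor — approved.
Class II: a majority of 638225 is 319113; 319,113 required, 319,113 in favor — approved.
Class III: a majority of 2103957 is 1051979; 1,051,979 required, 1,052,630 in favor — approved.
Class IV: 3/5 of 1869801 = 1121880.60, rounded up to 1121881; 1,121,881 required, 1,122,396 in favor — approved.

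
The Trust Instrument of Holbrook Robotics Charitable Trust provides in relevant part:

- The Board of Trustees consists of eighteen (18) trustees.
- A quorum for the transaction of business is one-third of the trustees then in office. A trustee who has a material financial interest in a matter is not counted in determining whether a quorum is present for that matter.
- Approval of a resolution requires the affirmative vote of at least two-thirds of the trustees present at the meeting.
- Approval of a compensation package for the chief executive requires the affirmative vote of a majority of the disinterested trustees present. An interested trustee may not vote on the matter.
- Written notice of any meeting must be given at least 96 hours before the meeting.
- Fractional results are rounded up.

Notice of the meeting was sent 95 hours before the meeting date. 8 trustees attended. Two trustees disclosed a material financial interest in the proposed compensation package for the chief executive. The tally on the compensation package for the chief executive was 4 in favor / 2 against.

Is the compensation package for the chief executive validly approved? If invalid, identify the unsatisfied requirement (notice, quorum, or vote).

Invalid — notice requirement not satisfied.

Notice: 95 hours given; 96 required (95 < 96). Not satisfied.
Quorum: 8 present, but the 2 interested trustees do not count, leaving 6. Quorum is 6. Satisfied.
Vote: the compensation package for the chief executive requires a majority of the disinterested trustees present (8 − 2 = 6). A majority of 6 is 4, so 4 affirmative votes are needed; 4 voted in favor. Satisfied.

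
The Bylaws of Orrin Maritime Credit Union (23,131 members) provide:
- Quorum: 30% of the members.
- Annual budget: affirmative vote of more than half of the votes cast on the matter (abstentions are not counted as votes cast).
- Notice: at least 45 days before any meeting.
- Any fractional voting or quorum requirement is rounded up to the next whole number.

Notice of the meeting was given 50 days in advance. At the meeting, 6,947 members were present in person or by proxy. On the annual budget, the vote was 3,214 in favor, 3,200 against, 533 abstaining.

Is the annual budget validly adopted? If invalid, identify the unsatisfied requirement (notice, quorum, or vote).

Valid — all requirements satisfied.

Notice: 50 days given; 45 required. Satisfied.
Quorum: 30% of 23,131 = 6,939.30, rounded up to 6,940; 6,947 present. Satisfied.
Vote: requires a majority of the votes cast (6,947 − 533 abstaining = 6,414); a majority of 6414 is 3208, so 3,208 needed; 3,214 in favor. Satisfied.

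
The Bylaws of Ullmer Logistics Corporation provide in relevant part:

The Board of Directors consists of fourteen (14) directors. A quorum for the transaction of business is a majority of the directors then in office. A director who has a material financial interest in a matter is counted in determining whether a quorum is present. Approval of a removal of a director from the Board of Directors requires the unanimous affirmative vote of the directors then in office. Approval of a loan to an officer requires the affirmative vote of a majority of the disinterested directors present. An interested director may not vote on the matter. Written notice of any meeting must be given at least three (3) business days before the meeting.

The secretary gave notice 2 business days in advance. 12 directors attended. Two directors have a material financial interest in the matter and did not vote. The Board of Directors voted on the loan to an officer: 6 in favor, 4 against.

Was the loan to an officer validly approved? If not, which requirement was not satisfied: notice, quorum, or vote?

Notice: 2 business days given; 3 required (2 < 3). Not satisfied.
Quorum: 12 present (interested directors count toward quorum); quorum is 8. Satisfied.
Vote: the loan to an officer requires a majority of the disinterested directors present (12 − 2 = 10). A majority of 10 is 6, so 6 affirmative votes are needed; 6 voted in favor. Satisfied.

Invalid — notice requirement not satisfied.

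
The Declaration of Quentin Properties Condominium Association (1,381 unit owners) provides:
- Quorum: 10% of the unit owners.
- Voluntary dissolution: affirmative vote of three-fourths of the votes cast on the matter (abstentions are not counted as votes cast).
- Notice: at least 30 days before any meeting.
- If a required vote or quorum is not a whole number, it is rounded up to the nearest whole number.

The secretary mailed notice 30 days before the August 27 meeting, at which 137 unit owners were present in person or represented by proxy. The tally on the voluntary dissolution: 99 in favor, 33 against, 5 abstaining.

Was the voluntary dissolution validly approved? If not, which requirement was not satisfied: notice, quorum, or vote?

Invalid — quorum requirement not satisfied.

Notice: 30 days given; 30 required. Satisfied.
Quorum: 10% of 1,381 = 138.10, rounded up to 139; 137 present. Not satisfied.
Vote: requires three-fourths of the votes cast (137 − 5 abstaining = 132); 3/4 of 132 = 99, so 99 needed; 99 in favor. Satisfied.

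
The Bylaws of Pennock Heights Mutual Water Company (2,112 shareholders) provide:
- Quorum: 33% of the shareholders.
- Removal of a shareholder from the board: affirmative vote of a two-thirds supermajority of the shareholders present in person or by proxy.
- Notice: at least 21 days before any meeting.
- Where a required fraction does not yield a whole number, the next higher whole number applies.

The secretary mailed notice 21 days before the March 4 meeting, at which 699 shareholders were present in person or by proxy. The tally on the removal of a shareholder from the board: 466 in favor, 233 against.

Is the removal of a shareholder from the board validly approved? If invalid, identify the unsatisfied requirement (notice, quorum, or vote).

Valid — all requirements satisfied.

Notice: 21 days given; 21 required. Satisfied.
Quorum: 33% of 2,112 = 696.96, rounded up to 697; 699 present. Satisfied.
Vote: requires two-thirds of those present (699); 2/3 of 699 = 466, so 466 needed; 466 in favor. Satisfied.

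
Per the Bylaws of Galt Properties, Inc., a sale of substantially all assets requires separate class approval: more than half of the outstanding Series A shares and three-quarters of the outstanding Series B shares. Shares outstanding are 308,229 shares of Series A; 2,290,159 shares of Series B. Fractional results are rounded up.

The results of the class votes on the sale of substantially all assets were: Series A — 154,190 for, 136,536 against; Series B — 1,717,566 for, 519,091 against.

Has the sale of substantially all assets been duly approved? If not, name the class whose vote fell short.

Not approved — the Series B shares did not give the required vote.

Series A: a majority of 308229 is 154115; 154,115 required, 154,190 in favor — approved.
Series B: 3/4 of 2290159 = 1717619.25, rounded up to 1717620; 1,717,620 required, 1,717,566 in favor — not approved.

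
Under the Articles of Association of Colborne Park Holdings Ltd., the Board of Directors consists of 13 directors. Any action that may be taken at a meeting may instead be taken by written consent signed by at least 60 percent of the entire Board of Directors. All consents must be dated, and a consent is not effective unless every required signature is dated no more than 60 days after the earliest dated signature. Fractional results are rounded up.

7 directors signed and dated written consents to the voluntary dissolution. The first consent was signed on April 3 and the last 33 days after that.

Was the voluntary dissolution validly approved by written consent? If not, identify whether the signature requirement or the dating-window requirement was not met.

Not effective — insufficient signatures.

Signatures required: at least 60 percent of 13 — 3/5 of 13 = 7.80, rounded up to 8, so 8 needed; 7 signed. Insufficient.
Dating window: the latest signature is 33 days after the earliest; the limit is 60 days. Within the window.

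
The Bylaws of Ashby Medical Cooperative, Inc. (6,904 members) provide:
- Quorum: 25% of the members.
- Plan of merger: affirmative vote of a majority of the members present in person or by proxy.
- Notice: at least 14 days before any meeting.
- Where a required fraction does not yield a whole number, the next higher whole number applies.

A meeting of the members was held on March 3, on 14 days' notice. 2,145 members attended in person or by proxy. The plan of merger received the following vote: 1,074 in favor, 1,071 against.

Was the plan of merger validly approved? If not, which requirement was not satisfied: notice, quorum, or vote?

Notice: 14 days given; 14 required. Satisfied.
Quorum: 25% of 6,904 = 1,726; 2,145 present. Satisfied.
Vote: requires a majority of those present (2,145); a majority of 2145 is 1073, so 1,073 needed; 1,074 in favor. Satisfied.

Valid — all requirements satisfied.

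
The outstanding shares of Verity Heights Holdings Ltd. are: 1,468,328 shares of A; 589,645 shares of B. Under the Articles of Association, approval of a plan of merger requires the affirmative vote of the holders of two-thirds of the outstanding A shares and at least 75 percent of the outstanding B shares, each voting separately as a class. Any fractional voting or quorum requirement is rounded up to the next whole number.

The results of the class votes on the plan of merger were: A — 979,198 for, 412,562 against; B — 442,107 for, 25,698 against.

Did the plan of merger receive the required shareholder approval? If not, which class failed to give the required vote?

A: 2/3 of 1468328 = 978885.33, rounded up to 978886; 978,886 required, 979,198 in favor — approved.
B: 3/4 of 589645 = 442233.75, rounded up to 442234; 442,234 required, 442,107 in favor — not approved.

Not approved — the B shares did not give the required vote.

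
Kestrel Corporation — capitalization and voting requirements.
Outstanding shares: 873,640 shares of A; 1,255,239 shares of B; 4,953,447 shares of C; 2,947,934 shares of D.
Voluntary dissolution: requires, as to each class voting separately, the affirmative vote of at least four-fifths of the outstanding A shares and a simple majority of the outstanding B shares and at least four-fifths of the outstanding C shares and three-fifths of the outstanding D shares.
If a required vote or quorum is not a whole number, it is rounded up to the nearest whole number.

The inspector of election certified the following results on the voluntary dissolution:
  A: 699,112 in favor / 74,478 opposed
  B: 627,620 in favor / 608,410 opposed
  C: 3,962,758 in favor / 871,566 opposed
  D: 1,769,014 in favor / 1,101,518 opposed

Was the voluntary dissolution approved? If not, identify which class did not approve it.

Approved — every class gave the required vote.

A: 4/5 of 873640 = 698912; 698,912 required, 699,112 in favor — approved.
B: a majority of 1255239 is 627620; 627,620 required, 627,620 in favor — approved.
C: 4/5 of 4953447 = 3962757.60, rounded up to 3962758; 3,962,758 required, 3,962,758 in favor — approved.
D: 3/5 of 2947934 = 1768760.40, rounded up to 1768761; 1,768,761 required, 1,769,014 in favor — approved.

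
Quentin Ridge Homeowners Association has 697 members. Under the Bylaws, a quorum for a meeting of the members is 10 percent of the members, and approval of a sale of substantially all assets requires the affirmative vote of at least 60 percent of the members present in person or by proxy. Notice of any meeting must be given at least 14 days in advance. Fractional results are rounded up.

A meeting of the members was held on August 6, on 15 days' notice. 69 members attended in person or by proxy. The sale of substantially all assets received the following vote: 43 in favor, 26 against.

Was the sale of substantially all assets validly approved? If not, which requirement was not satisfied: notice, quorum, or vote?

Invalid — quorum requirement not satisfied.

Notice: 15 days given; 14 required. Satisfied.
Quorum: 10% of 697 = 69.70, rounded up to 70; 69 present. Not satisfied.
Vote: requires three-fifths of those present (69); 3/5 of 69 = 41.40, rounded up to 42, so 42 needed; 43 in favor. Satisfied.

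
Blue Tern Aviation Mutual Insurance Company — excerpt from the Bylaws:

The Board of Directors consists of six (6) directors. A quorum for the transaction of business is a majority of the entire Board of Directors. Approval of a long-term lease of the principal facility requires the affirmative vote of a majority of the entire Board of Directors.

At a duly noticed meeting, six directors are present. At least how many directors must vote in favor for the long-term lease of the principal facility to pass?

The long-term lease of the principal facility requires a majority of the entire Board of Directors (6).
A majority of 6 is 4.

4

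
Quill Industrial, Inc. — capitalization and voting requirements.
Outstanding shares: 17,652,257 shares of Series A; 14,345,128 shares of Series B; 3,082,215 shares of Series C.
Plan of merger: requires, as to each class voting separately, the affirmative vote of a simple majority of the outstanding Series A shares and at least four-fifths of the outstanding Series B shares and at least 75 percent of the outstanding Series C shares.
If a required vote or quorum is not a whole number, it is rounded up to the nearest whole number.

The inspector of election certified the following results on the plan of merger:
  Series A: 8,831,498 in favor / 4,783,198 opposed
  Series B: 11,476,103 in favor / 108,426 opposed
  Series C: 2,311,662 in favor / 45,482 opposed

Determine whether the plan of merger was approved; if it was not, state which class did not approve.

Series A: a majority of 17652257 is 8826129; 8,826,129 required, 8,831,498 in favor — approved.
Series B: 4/5 of 14345128 = 11476102.40, rounded up to 11476103; 11,476,103 required, 11,476,103 in favor — approved.
Series C: 3/4 of 3082215 = 2311661.25, rounded up to 2311662; 2,311,662 required, 2,311,662 in favor — approved.

Approved — every class gave the required vote.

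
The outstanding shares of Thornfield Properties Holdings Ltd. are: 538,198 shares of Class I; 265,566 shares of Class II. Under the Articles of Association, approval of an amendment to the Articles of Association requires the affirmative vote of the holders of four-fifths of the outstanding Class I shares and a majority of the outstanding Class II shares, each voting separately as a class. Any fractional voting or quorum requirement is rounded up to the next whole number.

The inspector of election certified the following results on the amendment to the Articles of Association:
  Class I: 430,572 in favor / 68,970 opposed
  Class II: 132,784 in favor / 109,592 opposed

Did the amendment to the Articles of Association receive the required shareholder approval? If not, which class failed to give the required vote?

Approved — every class gave the required vote.

Class I: 4/5 of 538198 = 430558.40, rounded up to 430559; 430,559 required, 430,572 in favor — approved.
Class II: a majority of 265566 is 132784; 132,784 required, 132,784 in favor — approved.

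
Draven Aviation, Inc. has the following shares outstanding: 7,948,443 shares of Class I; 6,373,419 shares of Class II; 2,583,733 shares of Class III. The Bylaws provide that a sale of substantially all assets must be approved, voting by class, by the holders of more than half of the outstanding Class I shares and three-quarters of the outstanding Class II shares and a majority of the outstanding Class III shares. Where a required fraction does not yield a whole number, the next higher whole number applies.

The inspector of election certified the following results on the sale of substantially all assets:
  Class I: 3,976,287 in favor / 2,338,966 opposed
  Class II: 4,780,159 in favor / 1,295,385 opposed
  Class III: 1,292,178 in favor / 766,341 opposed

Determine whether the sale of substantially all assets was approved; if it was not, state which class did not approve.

Class I: a majority of 7948443 is 3974222; 3,974,222 required, 3,976,287 in favor — approved.
Class II: 3/4 of 6373419 = 4780064.25, rounded up to 4780065; 4,780,065 required, 4,780,159 in favor — approved.
Class III: a majority of 2583733 is 1291867; 1,291,867 required, 1,292,178 in favor — approved.

Approved — every class gave the required vote.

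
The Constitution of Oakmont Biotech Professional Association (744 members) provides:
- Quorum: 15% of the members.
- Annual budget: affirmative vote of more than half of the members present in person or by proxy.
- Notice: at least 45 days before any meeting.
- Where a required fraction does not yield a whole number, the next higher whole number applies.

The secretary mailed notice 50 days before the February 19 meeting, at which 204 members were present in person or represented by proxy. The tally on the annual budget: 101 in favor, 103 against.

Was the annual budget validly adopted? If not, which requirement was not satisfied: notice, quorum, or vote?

Invalid — vote requirement not satisfied.

Notice: 50 days given; 45 required. Satisfied.
Quorum: 15% of 744 = 111.60, rounded up to 112; 204 present. Satisfied.
Vote: requires a majority of those present (204); a majority of 204 is 103, so 103 needed; 101 in favor. Not satisfied.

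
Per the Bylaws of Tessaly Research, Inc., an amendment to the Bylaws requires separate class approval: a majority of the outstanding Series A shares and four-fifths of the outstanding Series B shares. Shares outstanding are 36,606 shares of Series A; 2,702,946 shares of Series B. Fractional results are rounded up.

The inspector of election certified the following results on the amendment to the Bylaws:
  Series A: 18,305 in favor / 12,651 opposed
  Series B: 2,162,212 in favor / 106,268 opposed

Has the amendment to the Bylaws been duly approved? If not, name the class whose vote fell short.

Not approved — the Series B shares did not give the required vote.

Series A: a majority of 36606 is 18304; 18,304 required, 18,305 in favor — approved.
Series B: 4/5 of 2702946 = 2162356.80, rounded up to 2162357; 2,162,357 required, 2,162,212 in favor — not approved.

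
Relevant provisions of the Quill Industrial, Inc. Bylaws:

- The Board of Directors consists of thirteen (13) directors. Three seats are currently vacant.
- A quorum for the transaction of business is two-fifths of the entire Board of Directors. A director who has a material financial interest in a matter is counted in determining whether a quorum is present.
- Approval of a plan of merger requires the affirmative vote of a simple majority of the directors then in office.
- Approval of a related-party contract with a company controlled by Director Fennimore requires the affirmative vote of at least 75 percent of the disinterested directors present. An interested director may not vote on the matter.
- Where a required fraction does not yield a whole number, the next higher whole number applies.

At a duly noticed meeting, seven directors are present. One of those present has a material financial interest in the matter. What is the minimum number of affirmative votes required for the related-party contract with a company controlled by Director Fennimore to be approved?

5

The related-party contract with a company controlled by Director Fennimore requires three-fourths of the disinterested directors present (7 − 1 = 6).
3/4 of 6 = 4.50, rounded up to 5.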